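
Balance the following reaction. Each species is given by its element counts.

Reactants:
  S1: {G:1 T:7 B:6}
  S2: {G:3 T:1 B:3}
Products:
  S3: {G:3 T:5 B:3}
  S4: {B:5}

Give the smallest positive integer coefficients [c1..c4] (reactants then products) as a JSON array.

Coefficients: [3, 4, 5, 3]

G: 3·1+4·3 = 15 | 5·3+3·0 = 15
T: 3·7+4·1 = 25 | 5·5+3·0 = 25
B: 3·6+4·3 = 30 | 5·3+3·5 = 30
gcd(3,4,5,3) = 1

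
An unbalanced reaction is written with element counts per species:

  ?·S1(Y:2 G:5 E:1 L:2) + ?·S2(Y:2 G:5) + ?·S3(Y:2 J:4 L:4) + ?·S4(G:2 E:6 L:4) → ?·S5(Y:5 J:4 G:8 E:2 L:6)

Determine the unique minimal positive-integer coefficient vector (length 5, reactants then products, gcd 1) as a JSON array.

Coefficients: [2, 4, 4, 1, 4]

Y: 2·2+4·2+4·2+1·0 = 20 | 4·5 = 20
J: 2·0+4·0+4·4+1·0 = 16 | 4·4 = 16
G: 2·5+4·5+4·0+1·2 = 32 | 4·8 = 32
E: 2·1+4·0+4·0+1·6 = 8 | 4·2 = 8
L: 2·2+4·0+4·4+1·4 = 24 | 4·6 = 24
gcd(2,4,4,1,4) = 1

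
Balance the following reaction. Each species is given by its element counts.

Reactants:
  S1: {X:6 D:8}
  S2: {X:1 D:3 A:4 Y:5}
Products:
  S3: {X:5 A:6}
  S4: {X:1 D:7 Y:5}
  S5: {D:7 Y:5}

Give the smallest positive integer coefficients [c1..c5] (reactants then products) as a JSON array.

X: 3·6+6·1 = 24 | 4·5+4·1+2·0 = 24
D: 3·8+6·3 = 42 | 4·0+4·7+2·7 = 42
A: 3·0+6·4 = 24 | 4·6+4·0+2·0 = 24
Y: 3·0+6·5 = 30 | 4·0+4·5+2·5 = 30
gcd(3,6,4,4,2) = 1

Coefficients: [3, 6, 4, 4, 2]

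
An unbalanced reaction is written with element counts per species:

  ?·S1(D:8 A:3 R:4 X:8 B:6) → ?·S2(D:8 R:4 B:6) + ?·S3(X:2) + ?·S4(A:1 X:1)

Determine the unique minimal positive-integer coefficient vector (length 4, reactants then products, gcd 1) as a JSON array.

Coefficients: [2, 2, 5, 6]

D: 2·8 = 16 | 2·8+5·0+6·0 = 16
A: 2·3 = 6 | 2·0+5·0+6·1 = 6
R: 2·4 = 8 | 2·4+5·0+6·0 = 8
X: 2·8 = 16 | 2·0+5·2+6·1 = 16
B: 2·6 = 12 | 2·6+5·0+6·0 = 12
gcd(2,2,5,6) = 1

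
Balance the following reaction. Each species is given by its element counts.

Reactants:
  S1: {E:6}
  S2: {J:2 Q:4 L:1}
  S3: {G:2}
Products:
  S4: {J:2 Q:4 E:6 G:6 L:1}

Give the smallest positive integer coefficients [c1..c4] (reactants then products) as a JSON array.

Coefficients: [1, 1, 3, 1]

J: 1·0+1·2+3·0 = 2 | 1·2 = 2
Q: 1·0+1·4+3·0 = 4 | 1·4 = 4
E: 1·6+1·0+3·0 = 6 | 1·6 = 6
G: 1·0+1·0+3·2 = 6 | 1·6 = 6
L: 1·0+1·1+3·0 = 1 | 1·1 = 1
gcd(1,1,3,1) = 1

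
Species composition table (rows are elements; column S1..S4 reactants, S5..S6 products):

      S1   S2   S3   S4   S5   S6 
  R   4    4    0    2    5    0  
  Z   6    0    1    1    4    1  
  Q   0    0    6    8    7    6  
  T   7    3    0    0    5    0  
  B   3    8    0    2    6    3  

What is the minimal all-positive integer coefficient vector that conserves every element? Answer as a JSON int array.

Coefficients: [3, 3, 4, 3, 6, 1]

R: 3·4+3·4+4·0+3·2 = 30 | 6·5+1·0 = 30
Z: 3·6+3·0+4·1+3·1 = 25 | 6·4+1·1 = 25
Q: 3·0+3·0+4·6+3·8 = 48 | 6·7+1·6 = 48
T: 3·7+3·3+4·0+3·0 = 30 | 6·5+1·0 = 30
B: 3·3+3·8+4·0+3·2 = 39 | 6·6+1·3 = 39
gcd(3,3,4,3,6,1) = 1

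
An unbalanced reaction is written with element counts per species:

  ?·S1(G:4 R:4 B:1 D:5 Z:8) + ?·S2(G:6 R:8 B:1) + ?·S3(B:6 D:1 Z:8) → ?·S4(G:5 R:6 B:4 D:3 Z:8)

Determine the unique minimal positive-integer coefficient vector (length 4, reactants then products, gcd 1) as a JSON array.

Coefficients: [1, 1, 1, 2]

G: 1·4+1·6+1·0 = 10 | 2·5 = 10
R: 1·4+1·8+1·0 = 12 | 2·6 = 12
B: 1·1+1·1+1·6 = 8 | 2·4 = 8
D: 1·5+1·0+1·1 = 6 | 2·3 = 6
Z: 1·8+1·0+1·8 = 16 | 2·8 = 16
gcd(1,1,1,2) = 1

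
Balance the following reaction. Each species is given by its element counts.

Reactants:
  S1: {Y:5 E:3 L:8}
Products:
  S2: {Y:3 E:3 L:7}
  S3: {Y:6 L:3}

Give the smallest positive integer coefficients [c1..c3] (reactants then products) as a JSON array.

Coefficients: [3, 3, 1]

Y: 3·5 = 15 | 3·3+1·6 = 15
E: 3·3 = 9 | 3·3+1·0 = 9
L: 3·8 = 24 | 3·7+1·3 = 24
gcd(3,3,1) = 1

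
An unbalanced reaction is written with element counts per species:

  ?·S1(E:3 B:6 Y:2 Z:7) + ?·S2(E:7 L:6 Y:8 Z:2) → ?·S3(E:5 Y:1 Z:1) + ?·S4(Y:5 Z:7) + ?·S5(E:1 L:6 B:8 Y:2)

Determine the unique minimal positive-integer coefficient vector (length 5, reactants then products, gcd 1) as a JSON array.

E: 4·3+3·7 = 33 | 6·5+4·0+3·1 = 33
L: 4·0+3·6 = 18 | 6·0+4·0+3·6 = 18
B: 4·6+3·0 = 24 | 6·0+4·0+3·8 = 24
Y: 4·2+3·8 = 32 | 6·1+4·5+3·2 = 32
Z: 4·7+3·2 = 34 | 6·1+4·7+3·0 = 34
gcd(4,3,6,4,3) = 1

Coefficients: [4, 3, 6, 4, 3]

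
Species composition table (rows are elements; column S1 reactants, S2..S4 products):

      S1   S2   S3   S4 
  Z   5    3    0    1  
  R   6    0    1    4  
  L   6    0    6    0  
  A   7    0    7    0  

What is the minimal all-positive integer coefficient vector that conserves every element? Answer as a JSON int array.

Z: 4·5 = 20 | 5·3+4·0+5·1 = 20
R: 4·6 = 24 | 5·0+4·1+5·4 = 24
L: 4·6 = 24 | 5·0+4·6+5·0 = 24
A: 4·7 = 28 | 5·0+4·7+5·0 = 28
gcd(4,5,4,5) = 1

Coefficients: [4, 5, 4, 5]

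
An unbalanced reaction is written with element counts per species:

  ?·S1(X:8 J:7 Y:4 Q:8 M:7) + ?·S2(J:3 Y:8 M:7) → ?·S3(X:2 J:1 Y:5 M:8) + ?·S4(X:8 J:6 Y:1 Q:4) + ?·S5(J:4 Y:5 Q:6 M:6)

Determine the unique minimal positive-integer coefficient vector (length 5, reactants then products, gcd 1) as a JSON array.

X: 5·8+3·0 = 40 | 4·2+4·8+4·0 = 40
J: 5·7+3·3 = 44 | 4·1+4·6+4·4 = 44
Y: 5·4+3·8 = 44 | 4·5+4·1+4·5 = 44
Q: 5·8+3·0 = 40 | 4·0+4·4+4·6 = 40
M: 5·7+3·7 = 56 | 4·8+4·0+4·6 = 56
gcd(5,3,4,4,4) = 1

Coefficients: [5, 3, 4, 4, 4]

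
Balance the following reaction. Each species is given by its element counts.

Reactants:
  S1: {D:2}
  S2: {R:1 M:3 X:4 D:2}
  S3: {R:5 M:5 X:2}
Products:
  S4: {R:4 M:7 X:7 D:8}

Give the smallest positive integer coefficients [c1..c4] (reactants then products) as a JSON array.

Coefficients: [5, 3, 1, 2]

R: 5·0+3·1+1·5 = 8 | 2·4 = 8
M: 5·0+3·3+1·5 = 14 | 2·7 = 14
X: 5·0+3·4+1·2 = 14 | 2·7 = 14
D: 5·2+3·2+1·0 = 16 | 2·8 = 16
gcd(5,3,1,2) = 1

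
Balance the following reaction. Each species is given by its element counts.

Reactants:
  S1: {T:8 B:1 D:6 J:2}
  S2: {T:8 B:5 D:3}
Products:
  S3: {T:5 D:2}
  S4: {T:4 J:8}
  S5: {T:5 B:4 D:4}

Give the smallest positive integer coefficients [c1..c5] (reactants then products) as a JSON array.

Coefficients: [4, 4, 6, 1, 6]

T: 4·8+4·8 = 64 | 6·5+1·4+6·5 = 64
B: 4·1+4·5 = 24 | 6·0+1·0+6·4 = 24
D: 4·6+4·3 = 36 | 6·2+1·0+6·4 = 36
J: 4·2+4·0 = 8 | 6·0+1·8+6·0 = 8
gcd(4,4,6,1,6) = 1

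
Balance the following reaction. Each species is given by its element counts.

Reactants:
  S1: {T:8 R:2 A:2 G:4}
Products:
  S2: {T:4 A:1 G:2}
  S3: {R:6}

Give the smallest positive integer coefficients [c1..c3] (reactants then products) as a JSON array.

Coefficients: [3, 6, 1]

T: 3·8 = 24 | 6·4+1·0 = 24
R: 3·2 = 6 | 6·0+1·6 = 6
A: 3·2 = 6 | 6·1+1·0 = 6
G: 3·4 = 12 | 6·2+1·0 = 12
gcd(3,6,1) = 1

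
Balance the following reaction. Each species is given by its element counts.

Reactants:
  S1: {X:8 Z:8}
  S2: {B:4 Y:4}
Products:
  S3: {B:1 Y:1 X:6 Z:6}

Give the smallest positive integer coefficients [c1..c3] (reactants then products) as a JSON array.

B: 3·0+1·4 = 4 | 4·1 = 4
Y: 3·0+1·4 = 4 | 4·1 = 4
X: 3·8+1·0 = 24 | 4·6 = 24
Z: 3·8+1·0 = 24 | 4·6 = 24
gcd(3,1,4) = 1

Coefficients: [3, 1, 4]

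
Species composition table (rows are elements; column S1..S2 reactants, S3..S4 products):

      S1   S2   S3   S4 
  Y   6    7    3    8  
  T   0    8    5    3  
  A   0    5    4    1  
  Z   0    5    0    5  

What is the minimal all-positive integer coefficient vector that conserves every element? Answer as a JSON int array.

Coefficients: [2, 3, 3, 3]

Y: 2·6+3·7 = 33 | 3·3+3·8 = 33
T: 2·0+3·8 = 24 | 3·5+3·3 = 24
A: 2·0+3·5 = 15 | 3·4+3·1 = 15
Z: 2·0+3·5 = 15 | 3·0+3·5 = 15
gcd(2,3,3,3) = 1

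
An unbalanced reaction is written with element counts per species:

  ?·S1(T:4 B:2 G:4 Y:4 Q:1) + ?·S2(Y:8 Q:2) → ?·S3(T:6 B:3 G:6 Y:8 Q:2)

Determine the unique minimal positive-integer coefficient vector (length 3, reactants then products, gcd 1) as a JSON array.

Coefficients: [6, 1, 4]

T: 6·4+1·0 = 24 | 4·6 = 24
B: 6·2+1·0 = 12 | 4·3 = 12
G: 6·4+1·0 = 24 | 4·6 = 24
Y: 6·4+1·8 = 32 | 4·8 = 32
Q: 6·1+1·2 = 8 | 4·2 = 8
gcd(6,1,4) = 1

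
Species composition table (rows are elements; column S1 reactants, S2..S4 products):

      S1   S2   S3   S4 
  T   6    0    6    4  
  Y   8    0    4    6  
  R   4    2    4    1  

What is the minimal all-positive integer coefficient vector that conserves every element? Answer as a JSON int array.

T: 5·6 = 30 | 5·0+1·6+6·4 = 30
Y: 5·8 = 40 | 5·0+1·4+6·6 = 40
R: 5·4 = 20 | 5·2+1·4+6·1 = 20
gcd(5,5,1,6) = 1

Coefficients: [5, 5, 1, 6]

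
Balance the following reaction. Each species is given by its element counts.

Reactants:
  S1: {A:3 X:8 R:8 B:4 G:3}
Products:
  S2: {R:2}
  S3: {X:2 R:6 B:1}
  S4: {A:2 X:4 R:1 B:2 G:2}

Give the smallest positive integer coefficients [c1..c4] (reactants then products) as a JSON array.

Coefficients: [4, 1, 4, 6]

A: 4·3 = 12 | 1·0+4·0+6·2 = 12
X: 4·8 = 32 | 1·0+4·2+6·4 = 32
R: 4·8 = 32 | 1·2+4·6+6·1 = 32
B: 4·4 = 16 | 1·0+4·1+6·2 = 16
G: 4·3 = 12 | 1·0+4·0+6·2 = 12
gcd(4,1,4,6) = 1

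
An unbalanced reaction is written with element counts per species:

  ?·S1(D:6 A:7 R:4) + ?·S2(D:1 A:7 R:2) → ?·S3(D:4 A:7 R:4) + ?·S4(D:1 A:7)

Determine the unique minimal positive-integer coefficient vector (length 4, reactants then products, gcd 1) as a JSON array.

D: 3·6+4·1 = 22 | 5·4+2·1 = 22
A: 3·7+4·7 = 49 | 5·7+2·7 = 49
R: 3·4+4·2 = 20 | 5·4+2·0 = 20
gcd(3,4,5,2) = 1

Coefficients: [3, 4, 5, 2]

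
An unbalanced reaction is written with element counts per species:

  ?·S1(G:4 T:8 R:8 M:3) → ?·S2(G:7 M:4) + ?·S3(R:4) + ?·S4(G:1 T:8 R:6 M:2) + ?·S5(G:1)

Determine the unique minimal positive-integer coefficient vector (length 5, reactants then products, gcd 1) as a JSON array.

G: 4·4 = 16 | 1·7+2·0+4·1+5·1 = 16
T: 4·8 = 32 | 1·0+2·0+4·8+5·0 = 32
R: 4·8 = 32 | 1·0+2·4+4·6+5·0 = 32
M: 4·3 = 12 | 1·4+2·0+4·2+5·0 = 12
gcd(4,1,2,4,5) = 1

Coefficients: [4, 1, 2, 4, 5]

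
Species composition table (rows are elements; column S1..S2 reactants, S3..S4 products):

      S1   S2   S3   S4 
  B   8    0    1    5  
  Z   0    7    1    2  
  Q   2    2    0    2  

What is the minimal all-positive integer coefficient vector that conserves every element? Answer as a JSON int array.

B: 2·8+1·0 = 16 | 1·1+3·5 = 16
Z: 2·0+1·7 = 7 | 1·1+3·2 = 7
Q: 2·2+1·2 = 6 | 1·0+3·2 = 6
gcd(2,1,1,3) = 1

Coefficients: [2, 1, 1, 3]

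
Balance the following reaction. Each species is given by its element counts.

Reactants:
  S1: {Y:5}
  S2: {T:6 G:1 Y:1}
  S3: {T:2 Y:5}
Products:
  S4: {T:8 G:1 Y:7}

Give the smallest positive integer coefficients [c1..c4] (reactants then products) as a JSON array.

T: 1·0+5·6+5·2 = 40 | 5·8 = 40
G: 1·0+5·1+5·0 = 5 | 5·1 = 5
Y: 1·5+5·1+5·5 = 35 | 5·7 = 35
gcd(1,5,5,5) = 1

Coefficients: [1, 5, 5, 5]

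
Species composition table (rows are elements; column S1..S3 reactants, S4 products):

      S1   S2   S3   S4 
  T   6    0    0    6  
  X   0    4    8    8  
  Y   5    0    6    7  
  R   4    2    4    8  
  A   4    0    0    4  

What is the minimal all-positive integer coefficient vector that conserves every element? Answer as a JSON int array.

T: 3·6+4·0+1·0 = 18 | 3·6 = 18
X: 3·0+4·4+1·8 = 24 | 3·8 = 24
Y: 3·5+4·0+1·6 = 21 | 3·7 = 21
R: 3·4+4·2+1·4 = 24 | 3·8 = 24
A: 3·4+4·0+1·0 = 12 | 3·4 = 12
gcd(3,4,1,3) = 1

Coefficients: [3, 4, 1, 3]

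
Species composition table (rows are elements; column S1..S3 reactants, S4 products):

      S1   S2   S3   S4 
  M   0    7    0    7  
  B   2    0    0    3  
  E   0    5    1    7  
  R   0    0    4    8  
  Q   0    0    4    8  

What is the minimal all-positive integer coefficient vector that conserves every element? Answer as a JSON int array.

Coefficients: [3, 2, 4, 2]

M: 3·0+2·7+4·0 = 14 | 2·7 = 14
B: 3·2+2·0+4·0 = 6 | 2·3 = 6
E: 3·0+2·5+4·1 = 14 | 2·7 = 14
R: 3·0+2·0+4·4 = 16 | 2·8 = 16
Q: 3·0+2·0+4·4 = 16 | 2·8 = 16
gcd(3,2,4,2) = 1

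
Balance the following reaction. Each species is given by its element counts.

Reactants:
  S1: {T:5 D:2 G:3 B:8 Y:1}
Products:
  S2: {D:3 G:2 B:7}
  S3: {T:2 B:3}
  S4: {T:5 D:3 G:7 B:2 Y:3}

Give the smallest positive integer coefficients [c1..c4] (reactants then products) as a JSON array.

T: 3·5 = 15 | 1·0+5·2+1·5 = 15
D: 3·2 = 6 | 1·3+5·0+1·3 = 6
G: 3·3 = 9 | 1·2+5·0+1·7 = 9
B: 3·8 = 24 | 1·7+5·3+1·2 = 24
Y: 3·1 = 3 | 1·0+5·0+1·3 = 3
gcd(3,1,5,1) = 1

Coefficients: [3, 1, 5, 1]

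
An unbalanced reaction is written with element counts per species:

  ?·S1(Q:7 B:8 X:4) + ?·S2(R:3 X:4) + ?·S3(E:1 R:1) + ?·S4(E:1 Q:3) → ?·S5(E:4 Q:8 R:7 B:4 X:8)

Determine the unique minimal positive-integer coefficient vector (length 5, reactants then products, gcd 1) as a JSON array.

Coefficients: [1, 3, 5, 3, 2]

E: 1·0+3·0+5·1+3·1 = 8 | 2·4 = 8
Q: 1·7+3·0+5·0+3·3 = 16 | 2·8 = 16
R: 1·0+3·3+5·1+3·0 = 14 | 2·7 = 14
B: 1·8+3·0+5·0+3·0 = 8 | 2·4 = 8
X: 1·4+3·4+5·0+3·0 = 16 | 2·8 = 16
gcd(1,3,5,3,2) = 1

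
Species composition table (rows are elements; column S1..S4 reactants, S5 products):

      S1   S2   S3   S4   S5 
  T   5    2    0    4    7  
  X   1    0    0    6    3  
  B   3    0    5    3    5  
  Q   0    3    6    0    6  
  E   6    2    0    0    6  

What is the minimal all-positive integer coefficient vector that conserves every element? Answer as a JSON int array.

T: 3·5+6·2+2·0+2·4 = 35 | 5·7 = 35
X: 3·1+6·0+2·0+2·6 = 15 | 5·3 = 15
B: 3·3+6·0+2·5+2·3 = 25 | 5·5 = 25
Q: 3·0+6·3+2·6+2·0 = 30 | 5·6 = 30
E: 3·6+6·2+2·0+2·0 = 30 | 5·6 = 30
gcd(3,6,2,2,5) = 1

Coefficients: [3, 6, 2, 2, 5]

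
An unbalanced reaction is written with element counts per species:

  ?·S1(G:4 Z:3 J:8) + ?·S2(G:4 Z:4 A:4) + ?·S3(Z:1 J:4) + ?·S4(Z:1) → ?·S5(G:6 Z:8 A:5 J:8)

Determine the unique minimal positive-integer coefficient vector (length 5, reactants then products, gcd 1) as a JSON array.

G: 1·4+5·4+6·0+3·0 = 24 | 4·6 = 24
Z: 1·3+5·4+6·1+3·1 = 32 | 4·8 = 32
A: 1·0+5·4+6·0+3·0 = 20 | 4·5 = 20
J: 1·8+5·0+6·4+3·0 = 32 | 4·8 = 32
gcd(1,5,6,3,4) = 1

Coefficients: [1, 5, 6, 3, 4]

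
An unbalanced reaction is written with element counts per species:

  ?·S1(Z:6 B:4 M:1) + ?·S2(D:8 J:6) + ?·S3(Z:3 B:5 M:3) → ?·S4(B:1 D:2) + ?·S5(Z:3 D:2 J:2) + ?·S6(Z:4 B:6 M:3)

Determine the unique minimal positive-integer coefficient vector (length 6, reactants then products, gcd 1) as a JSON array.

Z: 3·6+1·0+5·3 = 33 | 1·0+3·3+6·4 = 33
B: 3·4+1·0+5·5 = 37 | 1·1+3·0+6·6 = 37
D: 3·0+1·8+5·0 = 8 | 1·2+3·2+6·0 = 8
M: 3·1+1·0+5·3 = 18 | 1·0+3·0+6·3 = 18
J: 3·0+1·6+5·0 = 6 | 1·0+3·2+6·0 = 6
gcd(3,1,5,1,3,6) = 1

Coefficients: [3, 1, 5, 1, 3, 6]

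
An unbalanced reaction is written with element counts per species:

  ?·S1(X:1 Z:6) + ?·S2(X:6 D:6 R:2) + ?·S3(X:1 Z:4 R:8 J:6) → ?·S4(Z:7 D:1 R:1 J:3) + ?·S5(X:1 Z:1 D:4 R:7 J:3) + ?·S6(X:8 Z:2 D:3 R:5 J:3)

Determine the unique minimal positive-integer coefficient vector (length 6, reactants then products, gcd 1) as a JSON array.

Coefficients: [1, 5, 5, 2, 4, 4]

X: 1·1+5·6+5·1 = 36 | 2·0+4·1+4·8 = 36
Z: 1·6+5·0+5·4 = 26 | 2·7+4·1+4·2 = 26
D: 1·0+5·6+5·0 = 30 | 2·1+4·4+4·3 = 30
R: 1·0+5·2+5·8 = 50 | 2·1+4·7+4·5 = 50
J: 1·0+5·0+5·6 = 30 | 2·3+4·3+4·3 = 30
gcd(1,5,5,2,4,4) = 1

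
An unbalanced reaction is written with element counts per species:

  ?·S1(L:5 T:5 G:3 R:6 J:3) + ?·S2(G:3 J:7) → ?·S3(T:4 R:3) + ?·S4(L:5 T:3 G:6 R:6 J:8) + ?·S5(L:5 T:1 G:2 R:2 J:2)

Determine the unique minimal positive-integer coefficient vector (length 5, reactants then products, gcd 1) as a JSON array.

Coefficients: [5, 1, 4, 2, 3]

L: 5·5+1·0 = 25 | 4·0+2·5+3·5 = 25
T: 5·5+1·0 = 25 | 4·4+2·3+3·1 = 25
G: 5·3+1·3 = 18 | 4·0+2·6+3·2 = 18
R: 5·6+1·0 = 30 | 4·3+2·6+3·2 = 30
J: 5·3+1·7 = 22 | 4·0+2·8+3·2 = 22
gcd(5,1,4,2,3) = 1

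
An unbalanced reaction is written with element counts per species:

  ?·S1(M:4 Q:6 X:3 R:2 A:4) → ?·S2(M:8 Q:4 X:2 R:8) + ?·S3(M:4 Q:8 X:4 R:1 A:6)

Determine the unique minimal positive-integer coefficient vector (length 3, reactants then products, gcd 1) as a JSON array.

M: 6·4 = 24 | 1·8+4·4 = 24
Q: 6·6 = 36 | 1·4+4·8 = 36
X: 6·3 = 18 | 1·2+4·4 = 18
R: 6·2 = 12 | 1·8+4·1 = 12
A: 6·4 = 24 | 1·0+4·6 = 24
gcd(6,1,4) = 1

Coefficients: [6, 1, 4]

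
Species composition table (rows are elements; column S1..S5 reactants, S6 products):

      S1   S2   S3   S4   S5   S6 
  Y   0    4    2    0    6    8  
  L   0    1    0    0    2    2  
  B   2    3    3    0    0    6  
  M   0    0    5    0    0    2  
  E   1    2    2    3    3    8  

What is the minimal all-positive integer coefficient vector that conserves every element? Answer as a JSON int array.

Coefficients: [3, 6, 2, 5, 2, 5]

Y: 3·0+6·4+2·2+5·0+2·6 = 40 | 5·8 = 40
L: 3·0+6·1+2·0+5·0+2·2 = 10 | 5·2 = 10
B: 3·2+6·3+2·3+5·0+2·0 = 30 | 5·6 = 30
M: 3·0+6·0+2·5+5·0+2·0 = 10 | 5·2 = 10
E: 3·1+6·2+2·2+5·3+2·3 = 40 | 5·8 = 40
gcd(3,6,2,5,2,5) = 1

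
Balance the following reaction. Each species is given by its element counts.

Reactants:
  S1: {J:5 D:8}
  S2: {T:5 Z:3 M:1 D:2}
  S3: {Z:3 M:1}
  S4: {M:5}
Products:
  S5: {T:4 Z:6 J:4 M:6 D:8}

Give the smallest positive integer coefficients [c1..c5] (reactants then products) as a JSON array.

Coefficients: [4, 4, 6, 4, 5]

T: 4·0+4·5+6·0+4·0 = 20 | 5·4 = 20
Z: 4·0+4·3+6·3+4·0 = 30 | 5·6 = 30
J: 4·5+4·0+6·0+4·0 = 20 | 5·4 = 20
M: 4·0+4·1+6·1+4·5 = 30 | 5·6 = 30
D: 4·8+4·2+6·0+4·0 = 40 | 5·8 = 40
gcd(4,4,6,4,5) = 1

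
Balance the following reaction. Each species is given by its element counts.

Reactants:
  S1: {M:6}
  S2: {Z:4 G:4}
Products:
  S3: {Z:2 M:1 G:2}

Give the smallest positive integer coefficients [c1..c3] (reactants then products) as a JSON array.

Coefficients: [1, 3, 6]

Z: 1·0+3·4 = 12 | 6·2 = 12
M: 1·6+3·0 = 6 | 6·1 = 6
G: 1·0+3·4 = 12 | 6·2 = 12
gcd(1,3,6) = 1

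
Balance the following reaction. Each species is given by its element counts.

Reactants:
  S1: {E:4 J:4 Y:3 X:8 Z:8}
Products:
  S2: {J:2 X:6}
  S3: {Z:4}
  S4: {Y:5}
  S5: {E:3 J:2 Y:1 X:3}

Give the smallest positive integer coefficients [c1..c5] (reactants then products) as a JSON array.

E: 3·4 = 12 | 2·0+6·0+1·0+4·3 = 12
J: 3·4 = 12 | 2·2+6·0+1·0+4·2 = 12
Y: 3·3 = 9 | 2·0+6·0+1·5+4·1 = 9
X: 3·8 = 24 | 2·6+6·0+1·0+4·3 = 24
Z: 3·8 = 24 | 2·0+6·4+1·0+4·0 = 24
gcd(3,2,6,1,4) = 1

Coefficients: [3, 2, 6, 1, 4]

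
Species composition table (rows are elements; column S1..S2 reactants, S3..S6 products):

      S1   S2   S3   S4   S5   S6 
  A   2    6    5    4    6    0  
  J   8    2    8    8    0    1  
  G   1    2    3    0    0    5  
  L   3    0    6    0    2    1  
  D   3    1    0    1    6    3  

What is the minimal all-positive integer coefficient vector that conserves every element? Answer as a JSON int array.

Coefficients: [6, 5, 2, 5, 2, 2]

A: 6·2+5·6 = 42 | 2·5+5·4+2·6+2·0 = 42
J: 6·8+5·2 = 58 | 2·8+5·8+2·0+2·1 = 58
G: 6·1+5·2 = 16 | 2·3+5·0+2·0+2·5 = 16
L: 6·3+5·0 = 18 | 2·6+5·0+2·2+2·1 = 18
D: 6·3+5·1 = 23 | 2·0+5·1+2·6+2·3 = 23
gcd(6,5,2,5,2,2) = 1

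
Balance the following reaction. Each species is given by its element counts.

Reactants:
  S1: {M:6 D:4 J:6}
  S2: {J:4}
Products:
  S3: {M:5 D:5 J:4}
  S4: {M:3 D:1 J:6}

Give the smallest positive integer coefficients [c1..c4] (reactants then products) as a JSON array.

M: 5·6+3·0 = 30 | 3·5+5·3 = 30
D: 5·4+3·0 = 20 | 3·5+5·1 = 20
J: 5·6+3·4 = 42 | 3·4+5·6 = 42
gcd(5,3,3,5) = 1

Coefficients: [5, 3, 3, 5]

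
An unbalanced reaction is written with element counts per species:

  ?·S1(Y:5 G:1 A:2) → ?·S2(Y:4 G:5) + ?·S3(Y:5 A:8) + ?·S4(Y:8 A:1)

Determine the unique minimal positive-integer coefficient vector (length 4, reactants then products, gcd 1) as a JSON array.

Coefficients: [5, 1, 1, 2]

Y: 5·5 = 25 | 1·4+1·5+2·8 = 25
G: 5·1 = 5 | 1·5+1·0+2·0 = 5
A: 5·2 = 10 | 1·0+1·8+2·1 = 10
gcd(5,1,1,2) = 1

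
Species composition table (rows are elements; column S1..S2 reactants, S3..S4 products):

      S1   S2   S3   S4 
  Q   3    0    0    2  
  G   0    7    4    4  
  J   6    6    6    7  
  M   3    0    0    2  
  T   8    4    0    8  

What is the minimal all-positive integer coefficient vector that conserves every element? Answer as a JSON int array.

Coefficients: [4, 4, 1, 6]

Q: 4·3+4·0 = 12 | 1·0+6·2 = 12
G: 4·0+4·7 = 28 | 1·4+6·4 = 28
J: 4·6+4·6 = 48 | 1·6+6·7 = 48
M: 4·3+4·0 = 12 | 1·0+6·2 = 12
T: 4·8+4·4 = 48 | 1·0+6·8 = 48
gcd(4,4,1,6) = 1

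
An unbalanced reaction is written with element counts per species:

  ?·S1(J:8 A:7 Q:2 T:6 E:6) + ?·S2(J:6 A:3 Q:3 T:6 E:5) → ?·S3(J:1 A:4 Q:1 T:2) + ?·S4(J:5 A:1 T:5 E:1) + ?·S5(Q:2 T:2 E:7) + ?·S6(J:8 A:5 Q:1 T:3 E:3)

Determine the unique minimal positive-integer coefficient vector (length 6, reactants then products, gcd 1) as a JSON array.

J: 6·8+2·6 = 60 | 5·1+3·5+4·0+5·8 = 60
A: 6·7+2·3 = 48 | 5·4+3·1+4·0+5·5 = 48
Q: 6·2+2·3 = 18 | 5·1+3·0+4·2+5·1 = 18
T: 6·6+2·6 = 48 | 5·2+3·5+4·2+5·3 = 48
E: 6·6+2·5 = 46 | 5·0+3·1+4·7+5·3 = 46
gcd(6,2,5,3,4,5) = 1

Coefficients: [6, 2, 5, 3, 4, 5]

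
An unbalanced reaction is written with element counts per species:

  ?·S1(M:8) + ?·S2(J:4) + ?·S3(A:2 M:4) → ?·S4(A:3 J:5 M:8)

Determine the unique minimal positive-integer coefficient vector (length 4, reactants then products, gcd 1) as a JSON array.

A: 1·0+5·0+6·2 = 12 | 4·3 = 12
J: 1·0+5·4+6·0 = 20 | 4·5 = 20
M: 1·8+5·0+6·4 = 32 | 4·8 = 32
gcd(1,5,6,4) = 1

Coefficients: [1, 5, 6, 4]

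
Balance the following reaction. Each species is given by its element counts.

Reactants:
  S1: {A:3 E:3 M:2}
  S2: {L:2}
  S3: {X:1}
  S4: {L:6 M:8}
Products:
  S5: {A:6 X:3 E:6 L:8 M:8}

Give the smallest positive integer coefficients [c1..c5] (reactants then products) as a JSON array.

A: 4·3+5·0+6·0+1·0 = 12 | 2·6 = 12
X: 4·0+5·0+6·1+1·0 = 6 | 2·3 = 6
E: 4·3+5·0+6·0+1·0 = 12 | 2·6 = 12
L: 4·0+5·2+6·0+1·6 = 16 | 2·8 = 16
M: 4·2+5·0+6·0+1·8 = 16 | 2·8 = 16
gcd(4,5,6,1,2) = 1

Coefficients: [4, 5, 6, 1, 2]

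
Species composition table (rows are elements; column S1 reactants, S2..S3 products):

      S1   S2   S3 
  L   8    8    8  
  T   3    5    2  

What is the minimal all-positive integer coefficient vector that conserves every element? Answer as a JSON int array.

Coefficients: [3, 1, 2]

L: 3·8 = 24 | 1·8+2·8 = 24
T: 3·3 = 9 | 1·5+2·2 = 9
gcd(3,1,2) = 1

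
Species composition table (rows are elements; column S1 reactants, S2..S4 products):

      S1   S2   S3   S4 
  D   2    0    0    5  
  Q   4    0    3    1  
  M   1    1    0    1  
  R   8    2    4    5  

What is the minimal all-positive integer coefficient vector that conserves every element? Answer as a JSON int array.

Coefficients: [5, 3, 6, 2]

D: 5·2 = 10 | 3·0+6·0+2·5 = 10
Q: 5·4 = 20 | 3·0+6·3+2·1 = 20
M: 5·1 = 5 | 3·1+6·0+2·1 = 5
R: 5·8 = 40 | 3·2+6·4+2·5 = 40
gcd(5,3,6,2) = 1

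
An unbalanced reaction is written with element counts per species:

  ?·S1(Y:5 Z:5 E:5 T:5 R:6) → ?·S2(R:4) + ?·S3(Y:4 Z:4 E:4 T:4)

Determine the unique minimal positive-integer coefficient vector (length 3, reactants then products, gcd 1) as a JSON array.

Coefficients: [4, 6, 5]

Y: 4·5 = 20 | 6·0+5·4 = 20
Z: 4·5 = 20 | 6·0+5·4 = 20
E: 4·5 = 20 | 6·0+5·4 = 20
T: 4·5 = 20 | 6·0+5·4 = 20
R: 4·6 = 24 | 6·4+5·0 = 24
gcd(4,6,5) = 1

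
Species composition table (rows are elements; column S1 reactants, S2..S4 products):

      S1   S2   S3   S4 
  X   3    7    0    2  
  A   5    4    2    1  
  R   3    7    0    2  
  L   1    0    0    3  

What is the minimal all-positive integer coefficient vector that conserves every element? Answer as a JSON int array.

Coefficients: [3, 1, 5, 1]

X: 3·3 = 9 | 1·7+5·0+1·2 = 9
A: 3·5 = 15 | 1·4+5·2+1·1 = 15
R: 3·3 = 9 | 1·7+5·0+1·2 = 9
L: 3·1 = 3 | 1·0+5·0+1·3 = 3
gcd(3,1,5,1) = 1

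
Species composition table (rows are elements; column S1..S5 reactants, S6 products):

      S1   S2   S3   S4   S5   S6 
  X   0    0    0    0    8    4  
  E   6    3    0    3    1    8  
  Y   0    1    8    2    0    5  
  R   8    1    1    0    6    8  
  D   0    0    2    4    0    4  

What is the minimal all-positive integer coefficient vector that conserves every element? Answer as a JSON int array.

X: 3·0+4·0+2·0+5·0+3·8 = 24 | 6·4 = 24
E: 3·6+4·3+2·0+5·3+3·1 = 48 | 6·8 = 48
Y: 3·0+4·1+2·8+5·2+3·0 = 30 | 6·5 = 30
R: 3·8+4·1+2·1+5·0+3·6 = 48 | 6·8 = 48
D: 3·0+4·0+2·2+5·4+3·0 = 24 | 6·4 = 24
gcd(3,4,2,5,3,6) = 1

Coefficients: [3, 4, 2, 5, 3, 6]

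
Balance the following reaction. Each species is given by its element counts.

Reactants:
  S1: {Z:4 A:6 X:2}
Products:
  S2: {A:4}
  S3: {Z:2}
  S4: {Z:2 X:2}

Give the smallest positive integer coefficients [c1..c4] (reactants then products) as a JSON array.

Coefficients: [2, 3, 2, 2]

Z: 2·4 = 8 | 3·0+2·2+2·2 = 8
A: 2·6 = 12 | 3·4+2·0+2·0 = 12
X: 2·2 = 4 | 3·0+2·0+2·2 = 4
gcd(2,3,2,2) = 1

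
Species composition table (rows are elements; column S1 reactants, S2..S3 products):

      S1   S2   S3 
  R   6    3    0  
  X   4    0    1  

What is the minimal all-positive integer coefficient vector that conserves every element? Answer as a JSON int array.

R: 1·6 = 6 | 2·3+4·0 = 6
X: 1·4 = 4 | 2·0+4·1 = 4
gcd(1,2,4) = 1

Coefficients: [1, 2, 4]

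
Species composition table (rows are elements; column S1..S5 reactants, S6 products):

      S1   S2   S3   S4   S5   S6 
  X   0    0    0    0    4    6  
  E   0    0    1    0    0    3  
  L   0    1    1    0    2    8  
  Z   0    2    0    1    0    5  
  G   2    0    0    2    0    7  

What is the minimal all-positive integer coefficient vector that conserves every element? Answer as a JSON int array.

Coefficients: [5, 4, 6, 2, 3, 2]

X: 5·0+4·0+6·0+2·0+3·4 = 12 | 2·6 = 12
E: 5·0+4·0+6·1+2·0+3·0 = 6 | 2·3 = 6
L: 5·0+4·1+6·1+2·0+3·2 = 16 | 2·8 = 16
Z: 5·0+4·2+6·0+2·1+3·0 = 10 | 2·5 = 10
G: 5·2+4·0+6·0+2·2+3·0 = 14 | 2·7 = 14
gcd(5,4,6,2,3,2) = 1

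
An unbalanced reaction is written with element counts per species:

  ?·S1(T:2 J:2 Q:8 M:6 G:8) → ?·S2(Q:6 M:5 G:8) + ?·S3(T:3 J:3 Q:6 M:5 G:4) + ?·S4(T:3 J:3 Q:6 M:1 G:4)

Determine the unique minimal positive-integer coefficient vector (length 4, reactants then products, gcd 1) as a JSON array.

Coefficients: [6, 4, 3, 1]

T: 6·2 = 12 | 4·0+3·3+1·3 = 12
J: 6·2 = 12 | 4·0+3·3+1·3 = 12
Q: 6·8 = 48 | 4·6+3·6+1·6 = 48
M: 6·6 = 36 | 4·5+3·5+1·1 = 36
G: 6·8 = 48 | 4·8+3·4+1·4 = 48
gcd(6,4,3,1) = 1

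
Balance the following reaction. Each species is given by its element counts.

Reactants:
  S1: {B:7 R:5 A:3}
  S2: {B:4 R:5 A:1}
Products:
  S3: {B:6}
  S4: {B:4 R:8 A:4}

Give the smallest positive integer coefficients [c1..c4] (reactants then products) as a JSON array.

B: 6·7+2·4 = 50 | 5·6+5·4 = 50
R: 6·5+2·5 = 40 | 5·0+5·8 = 40
A: 6·3+2·1 = 20 | 5·0+5·4 = 20
gcd(6,2,5,5) = 1

Coefficients: [6, 2, 5, 5]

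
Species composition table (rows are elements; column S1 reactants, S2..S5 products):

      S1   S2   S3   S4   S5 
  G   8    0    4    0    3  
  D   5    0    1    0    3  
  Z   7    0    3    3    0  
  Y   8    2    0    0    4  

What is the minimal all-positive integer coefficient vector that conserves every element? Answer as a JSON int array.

Coefficients: [3, 4, 3, 4, 4]

G: 3·8 = 24 | 4·0+3·4+4·0+4·3 = 24
D: 3·5 = 15 | 4·0+3·1+4·0+4·3 = 15
Z: 3·7 = 21 | 4·0+3·3+4·3+4·0 = 21
Y: 3·8 = 24 | 4·2+3·0+4·0+4·4 = 24
gcd(3,4,3,4,4) = 1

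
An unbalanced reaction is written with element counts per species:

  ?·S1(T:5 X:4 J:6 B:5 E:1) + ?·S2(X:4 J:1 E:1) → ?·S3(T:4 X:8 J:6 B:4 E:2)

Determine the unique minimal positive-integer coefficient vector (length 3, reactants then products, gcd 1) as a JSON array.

Coefficients: [4, 6, 5]

T: 4·5+6·0 = 20 | 5·4 = 20
X: 4·4+6·4 = 40 | 5·8 = 40
J: 4·6+6·1 = 30 | 5·6 = 30
B: 4·5+6·0 = 20 | 5·4 = 20
E: 4·1+6·1 = 10 | 5·2 = 10
gcd(4,6,5) = 1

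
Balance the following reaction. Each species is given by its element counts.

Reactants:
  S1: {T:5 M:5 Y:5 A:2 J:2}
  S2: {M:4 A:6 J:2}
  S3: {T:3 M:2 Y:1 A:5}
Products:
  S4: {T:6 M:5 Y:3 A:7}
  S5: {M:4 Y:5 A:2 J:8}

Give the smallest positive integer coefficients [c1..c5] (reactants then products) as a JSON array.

T: 3·5+1·0+5·3 = 30 | 5·6+1·0 = 30
M: 3·5+1·4+5·2 = 29 | 5·5+1·4 = 29
Y: 3·5+1·0+5·1 = 20 | 5·3+1·5 = 20
A: 3·2+1·6+5·5 = 37 | 5·7+1·2 = 37
J: 3·2+1·2+5·0 = 8 | 5·0+1·8 = 8
gcd(3,1,5,5,1) = 1

Coefficients: [3, 1, 5, 5, 1]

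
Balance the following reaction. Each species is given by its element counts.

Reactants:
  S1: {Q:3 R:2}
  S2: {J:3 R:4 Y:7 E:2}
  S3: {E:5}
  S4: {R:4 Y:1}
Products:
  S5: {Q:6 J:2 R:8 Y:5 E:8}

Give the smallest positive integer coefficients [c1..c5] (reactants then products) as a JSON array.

Coefficients: [6, 2, 4, 1, 3]

Q: 6·3+2·0+4·0+1·0 = 18 | 3·6 = 18
J: 6·0+2·3+4·0+1·0 = 6 | 3·2 = 6
R: 6·2+2·4+4·0+1·4 = 24 | 3·8 = 24
Y: 6·0+2·7+4·0+1·1 = 15 | 3·5 = 15
E: 6·0+2·2+4·5+1·0 = 24 | 3·8 = 24
gcd(6,2,4,1,3) = 1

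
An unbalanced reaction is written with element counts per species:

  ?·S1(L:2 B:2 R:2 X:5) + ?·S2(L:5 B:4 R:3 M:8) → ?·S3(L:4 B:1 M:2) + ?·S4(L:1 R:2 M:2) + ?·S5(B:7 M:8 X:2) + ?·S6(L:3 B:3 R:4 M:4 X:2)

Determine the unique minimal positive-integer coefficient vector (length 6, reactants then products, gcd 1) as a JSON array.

L: 2·2+6·5 = 34 | 5·4+5·1+2·0+3·3 = 34
B: 2·2+6·4 = 28 | 5·1+5·0+2·7+3·3 = 28
R: 2·2+6·3 = 22 | 5·0+5·2+2·0+3·4 = 22
M: 2·0+6·8 = 48 | 5·2+5·2+2·8+3·4 = 48
X: 2·5+6·0 = 10 | 5·0+5·0+2·2+3·2 = 10
gcd(2,6,5,5,2,3) = 1

Coefficients: [2, 6, 5, 5, 2, 3]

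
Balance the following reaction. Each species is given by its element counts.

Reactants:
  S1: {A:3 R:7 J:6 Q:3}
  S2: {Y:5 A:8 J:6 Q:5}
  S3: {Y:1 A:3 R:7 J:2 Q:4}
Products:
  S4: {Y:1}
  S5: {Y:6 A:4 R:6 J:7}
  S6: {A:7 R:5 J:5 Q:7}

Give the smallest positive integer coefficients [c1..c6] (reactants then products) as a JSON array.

Y: 1·0+2·5+2·1 = 12 | 6·1+1·6+3·0 = 12
A: 1·3+2·8+2·3 = 25 | 6·0+1·4+3·7 = 25
R: 1·7+2·0+2·7 = 21 | 6·0+1·6+3·5 = 21
J: 1·6+2·6+2·2 = 22 | 6·0+1·7+3·5 = 22
Q: 1·3+2·5+2·4 = 21 | 6·0+1·0+3·7 = 21
gcd(1,2,2,6,1,3) = 1

Coefficients: [1, 2, 2, 6, 1, 3]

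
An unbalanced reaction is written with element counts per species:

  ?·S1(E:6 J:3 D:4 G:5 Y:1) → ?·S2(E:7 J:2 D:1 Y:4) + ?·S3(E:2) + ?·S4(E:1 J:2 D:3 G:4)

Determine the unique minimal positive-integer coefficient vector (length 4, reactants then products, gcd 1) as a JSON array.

Coefficients: [4, 1, 6, 5]

E: 4·6 = 24 | 1·7+6·2+5·1 = 24
J: 4·3 = 12 | 1·2+6·0+5·2 = 12
D: 4·4 = 16 | 1·1+6·0+5·3 = 16
G: 4·5 = 20 | 1·0+6·0+5·4 = 20
Y: 4·1 = 4 | 1·4+6·0+5·0 = 4
gcd(4,1,6,5) = 1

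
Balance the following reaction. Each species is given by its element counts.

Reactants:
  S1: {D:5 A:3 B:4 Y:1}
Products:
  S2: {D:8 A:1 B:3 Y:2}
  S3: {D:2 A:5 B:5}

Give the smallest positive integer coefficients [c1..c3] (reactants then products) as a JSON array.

Coefficients: [2, 1, 1]

D: 2·5 = 10 | 1·8+1·2 = 10
A: 2·3 = 6 | 1·1+1·5 = 6
B: 2·4 = 8 | 1·3+1·5 = 8
Y: 2·1 = 2 | 1·2+1·0 = 2
gcd(2,1,1) = 1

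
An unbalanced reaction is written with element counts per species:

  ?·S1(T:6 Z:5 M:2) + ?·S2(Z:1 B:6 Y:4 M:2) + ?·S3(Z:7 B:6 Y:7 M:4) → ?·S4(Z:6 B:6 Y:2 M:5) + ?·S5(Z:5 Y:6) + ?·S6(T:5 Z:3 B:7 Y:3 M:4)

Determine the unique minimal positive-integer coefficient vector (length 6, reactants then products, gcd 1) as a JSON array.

T: 5·6+5·0+6·0 = 30 | 4·0+6·0+6·5 = 30
Z: 5·5+5·1+6·7 = 72 | 4·6+6·5+6·3 = 72
B: 5·0+5·6+6·6 = 66 | 4·6+6·0+6·7 = 66
Y: 5·0+5·4+6·7 = 62 | 4·2+6·6+6·3 = 62
M: 5·2+5·2+6·4 = 44 | 4·5+6·0+6·4 = 44
gcd(5,5,6,4,6,6) = 1

Coefficients: [5, 5, 6, 4, 6, 6]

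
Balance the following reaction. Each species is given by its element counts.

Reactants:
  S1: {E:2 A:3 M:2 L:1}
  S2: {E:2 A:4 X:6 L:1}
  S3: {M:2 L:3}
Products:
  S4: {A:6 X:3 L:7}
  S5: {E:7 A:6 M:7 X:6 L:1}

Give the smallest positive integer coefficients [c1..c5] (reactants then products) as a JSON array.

Coefficients: [4, 3, 3, 2, 2]

E: 4·2+3·2+3·0 = 14 | 2·0+2·7 = 14
A: 4·3+3·4+3·0 = 24 | 2·6+2·6 = 24
M: 4·2+3·0+3·2 = 14 | 2·0+2·7 = 14
X: 4·0+3·6+3·0 = 18 | 2·3+2·6 = 18
L: 4·1+3·1+3·3 = 16 | 2·7+2·1 = 16
gcd(4,3,3,2,2) = 1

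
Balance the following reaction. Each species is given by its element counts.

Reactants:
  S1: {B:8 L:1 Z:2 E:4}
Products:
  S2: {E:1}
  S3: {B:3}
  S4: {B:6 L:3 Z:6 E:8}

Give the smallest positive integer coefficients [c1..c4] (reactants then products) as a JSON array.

Coefficients: [3, 4, 6, 1]

B: 3·8 = 24 | 4·0+6·3+1·6 = 24
L: 3·1 = 3 | 4·0+6·0+1·3 = 3
Z: 3·2 = 6 | 4·0+6·0+1·6 = 6
E: 3·4 = 12 | 4·1+6·0+1·8 = 12
gcd(3,4,6,1) = 1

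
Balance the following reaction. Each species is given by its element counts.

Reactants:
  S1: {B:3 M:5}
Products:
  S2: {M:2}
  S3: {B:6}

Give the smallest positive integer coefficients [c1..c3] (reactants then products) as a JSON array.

B: 2·3 = 6 | 5·0+1·6 = 6
M: 2·5 = 10 | 5·2+1·0 = 10
gcd(2,5,1) = 1

Coefficients: [2, 5, 1]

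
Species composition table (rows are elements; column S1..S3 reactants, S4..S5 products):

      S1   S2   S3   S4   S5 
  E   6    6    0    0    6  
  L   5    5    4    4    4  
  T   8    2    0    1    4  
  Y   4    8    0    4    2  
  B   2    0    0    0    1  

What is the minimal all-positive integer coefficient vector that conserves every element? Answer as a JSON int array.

E: 2·6+2·6+3·0 = 24 | 4·0+4·6 = 24
L: 2·5+2·5+3·4 = 32 | 4·4+4·4 = 32
T: 2·8+2·2+3·0 = 20 | 4·1+4·4 = 20
Y: 2·4+2·8+3·0 = 24 | 4·4+4·2 = 24
B: 2·2+2·0+3·0 = 4 | 4·0+4·1 = 4
gcd(2,2,3,4,4) = 1

Coefficients: [2, 2, 3, 4, 4]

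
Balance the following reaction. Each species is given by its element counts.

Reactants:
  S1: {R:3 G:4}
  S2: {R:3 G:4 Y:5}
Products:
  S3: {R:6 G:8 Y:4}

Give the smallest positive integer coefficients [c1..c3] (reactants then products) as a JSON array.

R: 6·3+4·3 = 30 | 5·6 = 30
G: 6·4+4·4 = 40 | 5·8 = 40
Y: 6·0+4·5 = 20 | 5·4 = 20
gcd(6,4,5) = 1

Coefficients: [6, 4, 5]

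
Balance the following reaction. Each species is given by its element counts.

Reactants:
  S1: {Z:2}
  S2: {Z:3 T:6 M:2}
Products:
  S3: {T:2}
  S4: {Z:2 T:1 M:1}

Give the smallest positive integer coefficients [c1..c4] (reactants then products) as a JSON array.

Z: 1·2+2·3 = 8 | 4·0+4·2 = 8
T: 1·0+2·6 = 12 | 4·2+4·1 = 12
M: 1·0+2·2 = 4 | 4·0+4·1 = 4
gcd(1,2,4,4) = 1

Coefficients: [1, 2, 4, 4]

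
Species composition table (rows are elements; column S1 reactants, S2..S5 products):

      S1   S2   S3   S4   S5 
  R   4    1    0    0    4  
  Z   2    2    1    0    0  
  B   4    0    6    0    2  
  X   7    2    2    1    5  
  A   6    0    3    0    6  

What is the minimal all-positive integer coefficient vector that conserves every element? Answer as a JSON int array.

R: 5·4 = 20 | 4·1+2·0+3·0+4·4 = 20
Z: 5·2 = 10 | 4·2+2·1+3·0+4·0 = 10
B: 5·4 = 20 | 4·0+2·6+3·0+4·2 = 20
X: 5·7 = 35 | 4·2+2·2+3·1+4·5 = 35
A: 5·6 = 30 | 4·0+2·3+3·0+4·6 = 30
gcd(5,4,2,3,4) = 1

Coefficients: [5, 4, 2, 3, 4]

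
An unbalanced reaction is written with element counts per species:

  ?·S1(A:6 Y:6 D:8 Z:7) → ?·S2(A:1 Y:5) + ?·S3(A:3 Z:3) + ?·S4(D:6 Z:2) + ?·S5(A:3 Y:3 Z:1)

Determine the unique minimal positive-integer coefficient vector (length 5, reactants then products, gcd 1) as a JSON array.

Coefficients: [3, 3, 4, 4, 1]

A: 3·6 = 18 | 3·1+4·3+4·0+1·3 = 18
Y: 3·6 = 18 | 3·5+4·0+4·0+1·3 = 18
D: 3·8 = 24 | 3·0+4·0+4·6+1·0 = 24
Z: 3·7 = 21 | 3·0+4·3+4·2+1·1 = 21
gcd(3,3,4,4,1) = 1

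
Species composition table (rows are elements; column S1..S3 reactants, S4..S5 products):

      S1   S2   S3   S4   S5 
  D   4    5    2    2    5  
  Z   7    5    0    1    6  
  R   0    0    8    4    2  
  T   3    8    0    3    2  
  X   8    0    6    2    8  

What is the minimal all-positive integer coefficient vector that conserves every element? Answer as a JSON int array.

Coefficients: [1, 2, 3, 5, 2]

D: 1·4+2·5+3·2 = 20 | 5·2+2·5 = 20
Z: 1·7+2·5+3·0 = 17 | 5·1+2·6 = 17
R: 1·0+2·0+3·8 = 24 | 5·4+2·2 = 24
T: 1·3+2·8+3·0 = 19 | 5·3+2·2 = 19
X: 1·8+2·0+3·6 = 26 | 5·2+2·8 = 26
gcd(1,2,3,5,2) = 1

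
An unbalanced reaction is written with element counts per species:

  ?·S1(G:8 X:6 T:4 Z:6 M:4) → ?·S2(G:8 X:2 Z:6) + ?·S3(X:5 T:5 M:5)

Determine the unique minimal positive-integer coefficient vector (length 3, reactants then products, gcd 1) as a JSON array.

Coefficients: [5, 5, 4]

G: 5·8 = 40 | 5·8+4·0 = 40
X: 5·6 = 30 | 5·2+4·5 = 30
T: 5·4 = 20 | 5·0+4·5 = 20
Z: 5·6 = 30 | 5·6+4·0 = 30
M: 5·4 = 20 | 5·0+4·5 = 20
gcd(5,5,4) = 1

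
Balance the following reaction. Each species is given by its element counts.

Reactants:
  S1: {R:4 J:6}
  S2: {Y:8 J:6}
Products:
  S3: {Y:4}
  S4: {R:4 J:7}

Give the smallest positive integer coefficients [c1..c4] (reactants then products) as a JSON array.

Coefficients: [6, 1, 2, 6]

R: 6·4+1·0 = 24 | 2·0+6·4 = 24
Y: 6·0+1·8 = 8 | 2·4+6·0 = 8
J: 6·6+1·6 = 42 | 2·0+6·7 = 42
gcd(6,1,2,6) = 1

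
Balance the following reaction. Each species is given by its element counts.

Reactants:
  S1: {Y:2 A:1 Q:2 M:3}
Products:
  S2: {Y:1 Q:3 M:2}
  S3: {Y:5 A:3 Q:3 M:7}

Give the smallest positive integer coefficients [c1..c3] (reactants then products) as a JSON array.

Y: 3·2 = 6 | 1·1+1·5 = 6
A: 3·1 = 3 | 1·0+1·3 = 3
Q: 3·2 = 6 | 1·3+1·3 = 6
M: 3·3 = 9 | 1·2+1·7 = 9
gcd(3,1,1) = 1

Coefficients: [3, 1, 1]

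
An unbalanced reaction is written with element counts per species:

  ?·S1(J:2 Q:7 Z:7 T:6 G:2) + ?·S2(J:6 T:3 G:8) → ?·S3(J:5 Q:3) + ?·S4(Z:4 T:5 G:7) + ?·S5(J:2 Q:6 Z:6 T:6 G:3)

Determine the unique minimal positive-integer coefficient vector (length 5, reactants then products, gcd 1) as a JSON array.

J: 6·2+3·6 = 30 | 4·5+3·0+5·2 = 30
Q: 6·7+3·0 = 42 | 4·3+3·0+5·6 = 42
Z: 6·7+3·0 = 42 | 4·0+3·4+5·6 = 42
T: 6·6+3·3 = 45 | 4·0+3·5+5·6 = 45
G: 6·2+3·8 = 36 | 4·0+3·7+5·3 = 36
gcd(6,3,4,3,5) = 1

Coefficients: [6, 3, 4, 3, 5]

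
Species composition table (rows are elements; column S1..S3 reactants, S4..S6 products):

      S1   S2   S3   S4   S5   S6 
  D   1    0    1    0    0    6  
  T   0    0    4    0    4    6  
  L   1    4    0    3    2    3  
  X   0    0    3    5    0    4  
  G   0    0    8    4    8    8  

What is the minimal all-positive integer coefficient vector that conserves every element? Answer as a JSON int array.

D: 6·1+3·0+6·1 = 12 | 2·0+3·0+2·6 = 12
T: 6·0+3·0+6·4 = 24 | 2·0+3·4+2·6 = 24
L: 6·1+3·4+6·0 = 18 | 2·3+3·2+2·3 = 18
X: 6·0+3·0+6·3 = 18 | 2·5+3·0+2·4 = 18
G: 6·0+3·0+6·8 = 48 | 2·4+3·8+2·8 = 48
gcd(6,3,6,2,3,2) = 1

Coefficients: [6, 3, 6, 2, 3, 2]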